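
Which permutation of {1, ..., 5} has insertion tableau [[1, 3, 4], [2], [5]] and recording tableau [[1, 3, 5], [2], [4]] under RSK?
Reverse the RSK construction: for i from n down to 1, find the cell of Q containing i, remove the entry at that cell from P, and reverse-bump it up through P; the value ejected from row 1 is w(i).

Step i=5: Q has 5 at row 1, column 3; remove that cell from P, ejecting 4. So w(5) = 4. P is now [[1, 3], [2], [5]].
Step i=4: Q has 4 at row 3, column 1; remove 5 from row 3 of P and reverse-bump: 5 enters row 2 and ejects 2; 2 enters row 1 and ejects 1. So w(4) = 1. P is now [[2, 3], [5]].
Step i=3: Q has 3 at row 1, column 2; remove that cell from P, ejecting 3. So w(3) = 3. P is now [[2], [5]].
Step i=2: Q has 2 at row 2, column 1; remove 5 from row 2 of P and reverse-bump: 5 enters row 1 and ejects 2. So w(2) = 2. P is now [[5]].
Step i=1: Q has 1 at row 1, column 1; remove that cell from P, ejecting 5. So w(1) = 5. P is now [].

So w = 5 2 3 1 4.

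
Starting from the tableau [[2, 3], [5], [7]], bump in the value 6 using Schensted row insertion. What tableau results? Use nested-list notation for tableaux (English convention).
[[2, 3, 6], [5], [7]]

6 is larger than every entry of row 1, so it is appended to row 1. The new tableau is [[2, 3, 6], [5], [7]].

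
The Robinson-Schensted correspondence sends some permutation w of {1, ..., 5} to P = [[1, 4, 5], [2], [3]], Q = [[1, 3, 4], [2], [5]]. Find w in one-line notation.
Reverse the RSK construction: for i from n down to 1, find the cell of Q containing i, remove the entry at that cell from P, and reverse-bump it up through P; the value ejected from row 1 is w(i).

Step i=5: Q has 5 at row 3, column 1; remove 3 from row 3 of P and reverse-bump: 3 enters row 2 and ejects 2; 2 enters row 1 and ejects 1. So w(5) = 1. P is now [[2, 4, 5], [3]].
Step i=4: Q has 4 at row 1, column 3; remove that cell from P, ejecting 5. So w(4) = 5. P is now [[2, 4], [3]].
Step i=3: Q has 3 at row 1, column 2; remove that cell from P, ejecting 4. So w(3) = 4. P is now [[2], [3]].
Step i=2: Q has 2 at row 2, column 1; remove 3 from row 2 of P and reverse-bump: 3 enters row 1 and ejects 2. So w(2) = 2. P is now [[3]].
Step i=1: Q has 1 at row 1, column 1; remove that cell from P, ejecting 3. So w(1) = 3. P is now [].

So w = 3 2 4 5 1.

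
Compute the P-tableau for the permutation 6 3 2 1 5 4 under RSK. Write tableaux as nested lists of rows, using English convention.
After inserting 6: P = [[6]].
After inserting 3: P = [[3], [6]].
After inserting 2: P = [[2], [3], [6]].
After inserting 1: P = [[1], [2], [3], [6]].
After inserting 5: P = [[1, 5], [2], [3], [6]].
After inserting 4: P = [[1, 4], [2, 5], [3], [6]].

So P = [[1, 4], [2, 5], [3], [6]].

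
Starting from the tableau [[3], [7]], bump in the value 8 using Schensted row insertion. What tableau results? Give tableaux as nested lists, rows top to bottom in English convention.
[[3, 8], [7]]

8 is larger than every entry of row 1, so it is appended to row 1. The new tableau is [[3, 8], [7]].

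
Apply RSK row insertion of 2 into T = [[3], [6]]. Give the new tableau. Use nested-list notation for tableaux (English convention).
In row 1, 2 replaces 3 (the leftmost entry greater than 2); 3 is bumped to row 2. In row 2, 3 replaces 6 (the leftmost entry greater than 3); 6 is bumped to row 3. 6 starts a new row 3. The new tableau is [[2], [3], [6]].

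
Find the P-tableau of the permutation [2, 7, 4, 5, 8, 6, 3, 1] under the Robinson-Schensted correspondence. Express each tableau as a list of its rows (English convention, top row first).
After inserting 2: P = [[2]].
After inserting 7: P = [[2, 7]].
After inserting 4: P = [[2, 4], [7]].
After inserting 5: P = [[2, 4, 5], [7]].
After inserting 8: P = [[2, 4, 5, 8], [7]].
After inserting 6: P = [[2, 4, 5, 6], [7, 8]].
After inserting 3: P = [[2, 3, 5, 6], [4, 8], [7]].
After inserting 1: P = [[1, 3, 5, 6], [2, 8], [4], [7]].

So P = [[1, 3, 5, 6], [2, 8], [4], [7]].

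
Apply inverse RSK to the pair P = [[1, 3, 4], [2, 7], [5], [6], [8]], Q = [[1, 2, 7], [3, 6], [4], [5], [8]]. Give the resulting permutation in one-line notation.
6 8 7 5 2 3 4 1

Reverse the RSK construction: for i from n down to 1, find the cell of Q containing i, remove the entry at that cell from P, and reverse-bump it up through P; the value ejected from row 1 is w(i).

Step i=8: Q has 8 at row 5, column 1; remove 8 from row 5 of P and reverse-bump: 8 enters row 4 and ejects 6; 6 enters row 3 and ejects 5; 5 enters row 2 and ejects 2; 2 enters row 1 and ejects 1. So w(8) = 1. P is now [[2, 3, 4], [5, 7], [6], [8]].
Step i=7: Q has 7 at row 1, column 3; remove that cell from P, ejecting 4. So w(7) = 4. P is now [[2, 3], [5, 7], [6], [8]].
Step i=6: Q has 6 at row 2, column 2; remove 7 from row 2 of P and reverse-bump: 7 enters row 1 and ejects 3. So w(6) = 3. P is now [[2, 7], [5], [6], [8]].
Step i=5: Q has 5 at row 4, column 1; remove 8 from row 4 of P and reverse-bump: 8 enters row 3 and ejects 6; 6 enters row 2 and ejects 5; 5 enters row 1 and ejects 2. So w(5) = 2. P is now [[5, 7], [6], [8]].
Step i=4: Q has 4 at row 3, column 1; remove 8 from row 3 of P and reverse-bump: 8 enters row 2 and ejects 6; 6 enters row 1 and ejects 5. So w(4) = 5. P is now [[6, 7], [8]].
Step i=3: Q has 3 at row 2, column 1; remove 8 from row 2 of P and reverse-bump: 8 enters row 1 and ejects 7. So w(3) = 7. P is now [[6, 8]].
Step i=2: Q has 2 at row 1, column 2; remove that cell from P, ejecting 8. So w(2) = 8. P is now [[6]].
Step i=1: Q has 1 at row 1, column 1; remove that cell from P, ejecting 6. So w(1) = 6. P is now [].

So w = 6 8 7 5 2 3 4 1.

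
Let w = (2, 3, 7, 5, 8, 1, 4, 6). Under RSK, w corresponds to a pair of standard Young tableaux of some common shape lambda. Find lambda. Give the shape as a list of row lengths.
Row-insert each entry into an empty tableau.

After inserting 2: P = [[2]].
After inserting 3: P = [[2, 3]].
After inserting 7: P = [[2, 3, 7]].
After inserting 5: P = [[2, 3, 5], [7]].
After inserting 8: P = [[2, 3, 5, 8], [7]].
After inserting 1: P = [[1, 3, 5, 8], [2], [7]].
After inserting 4: P = [[1, 3, 4, 8], [2, 5], [7]].
After inserting 6: P = [[1, 3, 4, 6], [2, 5, 8], [7]].

The final insertion tableau P = [[1, 3, 4, 6], [2, 5, 8], [7]] has shape [4, 3, 1].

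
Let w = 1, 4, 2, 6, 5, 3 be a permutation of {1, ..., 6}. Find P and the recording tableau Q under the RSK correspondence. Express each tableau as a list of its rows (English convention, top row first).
Insert each entry of the permutation into P by Schensted row insertion, recording in Q the position of each new cell.

Insert 1: appended to row 1. P = [[1]], Q = [[1]].
Insert 4: appended to row 1. P = [[1, 4]], Q = [[1, 2]].
Insert 2: 2 bumps 4 from row 1; 4 starts row 2. P = [[1, 2], [4]], Q = [[1, 2], [3]].
Insert 6: appended to row 1. P = [[1, 2, 6], [4]], Q = [[1, 2, 4], [3]].
Insert 5: 5 bumps 6 from row 1; 6 appends to row 2. P = [[1, 2, 5], [4, 6]], Q = [[1, 2, 4], [3, 5]].
Insert 3: 3 bumps 5 from row 1; 5 bumps 6 from row 2; 6 starts row 3. P = [[1, 2, 3], [4, 5], [6]], Q = [[1, 2, 4], [3, 5], [6]].

So P = [[1, 2, 3], [4, 5], [6]], Q = [[1, 2, 4], [3, 5], [6]].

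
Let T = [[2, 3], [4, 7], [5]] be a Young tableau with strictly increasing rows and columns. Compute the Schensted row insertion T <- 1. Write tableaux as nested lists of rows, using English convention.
[[1, 3], [2, 7], [4], [5]]

In row 1, 1 replaces 2 (the leftmost entry greater than 1); 2 is bumped to row 2. In row 2, 2 replaces 4 (the leftmost entry greater than 2); 4 is bumped to row 3. In row 3, 4 replaces 5 (the leftmost entry greater than 4); 5 is bumped to row 4. 5 starts a new row 4. The new tableau is [[1, 3], [2, 7], [4], [5]].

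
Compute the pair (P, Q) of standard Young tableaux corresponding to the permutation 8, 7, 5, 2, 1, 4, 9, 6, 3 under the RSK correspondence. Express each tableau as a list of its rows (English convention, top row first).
P = [[1, 3, 6], [2, 4], [5, 9], [7], [8]], Q = [[1, 6, 7], [2, 8], [3, 9], [4], [5]]

Insert each entry of the permutation into P by Schensted row insertion, recording in Q the position of each new cell.

Insert 8: appended to row 1. P = [[8]].
Insert 7: 7 bumps 8 from row 1; 8 starts row 2. P = [[7], [8]].
Insert 5: 5 bumps 7 from row 1; 7 bumps 8 from row 2; 8 starts row 3. P = [[5], [7], [8]].
Insert 2: 2 bumps 5 from row 1; 5 bumps 7 from row 2; 7 bumps 8 from row 3; 8 starts row 4. P = [[2], [5], [7], [8]].
Insert 1: 1 bumps 2 from row 1; 2 bumps 5 from row 2; 5 bumps 7 from row 3; 7 bumps 8 from row 4; 8 starts row 5. P = [[1], [2], [5], [7], [8]].
Insert 4: appended to row 1. P = [[1, 4], [2], [5], [7], [8]].
Insert 9: appended to row 1. P = [[1, 4, 9], [2], [5], [7], [8]].
Insert 6: 6 bumps 9 from row 1; 9 appends to row 2. P = [[1, 4, 6], [2, 9], [5], [7], [8]].
Insert 3: 3 bumps 4 from row 1; 4 bumps 9 from row 2; 9 appends to row 3. P = [[1, 3, 6], [2, 4], [5, 9], [7], [8]].

So P = [[1, 3, 6], [2, 4], [5, 9], [7], [8]], Q = [[1, 6, 7], [2, 8], [3, 9], [4], [5]].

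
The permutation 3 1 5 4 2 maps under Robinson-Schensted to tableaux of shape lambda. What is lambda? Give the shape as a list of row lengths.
Row-insert each entry into an empty tableau.

After inserting 3: P = [[3]].
After inserting 1: P = [[1], [3]].
After inserting 5: P = [[1, 5], [3]].
After inserting 4: P = [[1, 4], [3, 5]].
After inserting 2: P = [[1, 2], [3, 4], [5]].

The final insertion tableau P = [[1, 2], [3, 4], [5]] has shape [2, 2, 1].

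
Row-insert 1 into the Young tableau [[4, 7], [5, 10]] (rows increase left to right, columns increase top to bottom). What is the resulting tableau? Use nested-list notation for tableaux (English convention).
[[1, 7], [4, 10], [5]]

In row 1, 1 replaces 4 (the leftmost entry greater than 1); 4 is bumped to row 2. In row 2, 4 replaces 5 (the leftmost entry greater than 4); 5 is bumped to row 3. 5 starts a new row 3. The new tableau is [[1, 7], [4, 10], [5]].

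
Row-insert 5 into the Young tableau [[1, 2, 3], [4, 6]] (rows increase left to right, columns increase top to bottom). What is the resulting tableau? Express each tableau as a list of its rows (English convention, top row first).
[[1, 2, 3, 5], [4, 6]]

5 is larger than every entry of row 1, so it is appended to row 1. The new tableau is [[1, 2, 3, 5], [4, 6]].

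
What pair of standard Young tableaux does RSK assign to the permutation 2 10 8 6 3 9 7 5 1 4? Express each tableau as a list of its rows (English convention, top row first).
P = [[1, 3, 4], [2, 5], [6, 7], [8, 9], [10]], Q = [[1, 2, 6], [3, 7], [4, 8], [5, 10], [9]]

Insert each entry of the permutation into P by Schensted row insertion, recording in Q the position of each new cell.

Insert 2: appended to row 1. P = [[2]].
Insert 10: appended to row 1. P = [[2, 10]].
Insert 8: 8 bumps 10 from row 1; 10 starts row 2. P = [[2, 8], [10]].
Insert 6: 6 bumps 8 from row 1; 8 bumps 10 from row 2; 10 starts row 3. P = [[2, 6], [8], [10]].
Insert 3: 3 bumps 6 from row 1; 6 bumps 8 from row 2; 8 bumps 10 from row 3; 10 starts row 4. P = [[2, 3], [6], [8], [10]].
Insert 9: appended to row 1. P = [[2, 3, 9], [6], [8], [10]].
Insert 7: 7 bumps 9 from row 1; 9 appends to row 2. P = [[2, 3, 7], [6, 9], [8], [10]].
Insert 5: 5 bumps 7 from row 1; 7 bumps 9 from row 2; 9 appends to row 3. P = [[2, 3, 5], [6, 7], [8, 9], [10]].
Insert 1: 1 bumps 2 from row 1; 2 bumps 6 from row 2; 6 bumps 8 from row 3; 8 bumps 10 from row 4; 10 starts row 5. P = [[1, 3, 5], [2, 7], [6, 9], [8], [10]].
Insert 4: 4 bumps 5 from row 1; 5 bumps 7 from row 2; 7 bumps 9 from row 3; 9 appends to row 4. P = [[1, 3, 4], [2, 5], [6, 7], [8, 9], [10]].

So P = [[1, 3, 4], [2, 5], [6, 7], [8, 9], [10]], Q = [[1, 2, 6], [3, 7], [4, 8], [5, 10], [9]].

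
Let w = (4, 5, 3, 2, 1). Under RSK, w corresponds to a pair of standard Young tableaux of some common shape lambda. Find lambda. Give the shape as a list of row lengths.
[2, 1, 1, 1]

Row-insert each entry into an empty tableau.

After inserting 4: P = [[4]].
After inserting 5: P = [[4, 5]].
After inserting 3: P = [[3, 5], [4]].
After inserting 2: P = [[2, 5], [3], [4]].
After inserting 1: P = [[1, 5], [2], [3], [4]].

The final insertion tableau P = [[1, 5], [2], [3], [4]] has shape [2, 1, 1, 1].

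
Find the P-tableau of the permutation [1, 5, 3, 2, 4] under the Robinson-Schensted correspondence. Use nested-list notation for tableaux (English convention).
P = [[1, 2, 4], [3], [5]]

Insert 1: appended to row 1. P = [[1]].
Insert 5: appended to row 1. P = [[1, 5]].
Insert 3: 3 bumps 5 from row 1; 5 starts row 2. P = [[1, 3], [5]].
Insert 2: 2 bumps 3 from row 1; 3 bumps 5 from row 2; 5 starts row 3. P = [[1, 2], [3], [5]].
Insert 4: appended to row 1. P = [[1, 2, 4], [3], [5]].

So P = [[1, 2, 4], [3], [5]].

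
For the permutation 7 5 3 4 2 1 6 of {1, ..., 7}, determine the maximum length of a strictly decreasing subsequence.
5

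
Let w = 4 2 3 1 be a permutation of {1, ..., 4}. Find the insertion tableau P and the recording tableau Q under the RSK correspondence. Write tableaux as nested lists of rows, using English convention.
Insert each entry of the permutation into P by Schensted row insertion, recording in Q the position of each new cell.

Insert 4: appended to row 1. P = [[4]].
Insert 2: 2 bumps 4 from row 1; 4 starts row 2. P = [[2], [4]].
Insert 3: appended to row 1. P = [[2, 3], [4]].
Insert 1: 1 bumps 2 from row 1; 2 bumps 4 from row 2; 4 starts row 3. P = [[1, 3], [2], [4]].

So P = [[1, 3], [2], [4]], Q = [[1, 3], [2], [4]].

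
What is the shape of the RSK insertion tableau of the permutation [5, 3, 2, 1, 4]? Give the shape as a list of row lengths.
[2, 1, 1, 1]

Row-insert each entry into an empty tableau.

After inserting 5: P = [[5]].
After inserting 3: P = [[3], [5]].
After inserting 2: P = [[2], [3], [5]].
After inserting 1: P = [[1], [2], [3], [5]].
After inserting 4: P = [[1, 4], [2], [3], [5]].

The final insertion tableau P = [[1, 4], [2], [3], [5]] has shape [2, 1, 1, 1].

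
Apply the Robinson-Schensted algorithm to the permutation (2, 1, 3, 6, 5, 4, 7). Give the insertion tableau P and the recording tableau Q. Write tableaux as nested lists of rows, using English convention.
P = [[1, 3, 4, 7], [2, 5], [6]], Q = [[1, 3, 4, 7], [2, 5], [6]]

Insert each entry of the permutation into P by Schensted row insertion, recording in Q the position of each new cell.

Insert 2: appended to row 1. P = [[2]], Q = [[1]].
Insert 1: 1 bumps 2 from row 1; 2 starts row 2. P = [[1], [2]], Q = [[1], [2]].
Insert 3: appended to row 1. P = [[1, 3], [2]], Q = [[1, 3], [2]].
Insert 6: appended to row 1. P = [[1, 3, 6], [2]], Q = [[1, 3, 4], [2]].
Insert 5: 5 bumps 6 from row 1; 6 appends to row 2. P = [[1, 3, 5], [2, 6]], Q = [[1, 3, 4], [2, 5]].
Insert 4: 4 bumps 5 from row 1; 5 bumps 6 from row 2; 6 starts row 3. P = [[1, 3, 4], [2, 5], [6]], Q = [[1, 3, 4], [2, 5], [6]].
Insert 7: appended to row 1. P = [[1, 3, 4, 7], [2, 5], [6]], Q = [[1, 3, 4, 7], [2, 5], [6]].

So P = [[1, 3, 4, 7], [2, 5], [6]], Q = [[1, 3, 4, 7], [2, 5], [6]].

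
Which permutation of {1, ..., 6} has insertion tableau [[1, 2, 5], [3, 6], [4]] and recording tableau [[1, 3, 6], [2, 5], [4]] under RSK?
Reverse the RSK construction: for i from n down to 1, find the cell of Q containing i, remove the entry at that cell from P, and reverse-bump it up through P; the value ejected from row 1 is w(i).

Step i=6: Q has 6 at row 1, column 3; remove that cell from P, ejecting 5. So w(6) = 5. P is now [[1, 2], [3, 6], [4]].
Step i=5: Q has 5 at row 2, column 2; remove 6 from row 2 of P and reverse-bump: 6 enters row 1 and ejects 2. So w(5) = 2. P is now [[1, 6], [3], [4]].
Step i=4: Q has 4 at row 3, column 1; remove 4 from row 3 of P and reverse-bump: 4 enters row 2 and ejects 3; 3 enters row 1 and ejects 1. So w(4) = 1. P is now [[3, 6], [4]].
Step i=3: Q has 3 at row 1, column 2; remove that cell from P, ejecting 6. So w(3) = 6. P is now [[3], [4]].
Step i=2: Q has 2 at row 2, column 1; remove 4 from row 2 of P and reverse-bump: 4 enters row 1 and ejects 3. So w(2) = 3. P is now [[4]].
Step i=1: Q has 1 at row 1, column 1; remove that cell from P, ejecting 4. So w(1) = 4. P is now [].

So w = 4 3 6 1 2 5.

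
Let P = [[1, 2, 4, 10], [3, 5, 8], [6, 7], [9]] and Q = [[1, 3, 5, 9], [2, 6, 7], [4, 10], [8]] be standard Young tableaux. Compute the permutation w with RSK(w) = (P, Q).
Reverse the RSK construction: for i from n down to 1, find the cell of Q containing i, remove the entry at that cell from P, and reverse-bump it up through P; the value ejected from row 1 is w(i).

Step i=10: Q has 10 at row 3, column 2; remove 7 from row 3 of P and reverse-bump: 7 enters row 2 and ejects 5; 5 enters row 1 and ejects 4. So w(10) = 4. P is now [[1, 2, 5, 10], [3, 7, 8], [6], [9]].
Step i=9: Q has 9 at row 1, column 4; remove that cell from P, ejecting 10. So w(9) = 10. P is now [[1, 2, 5], [3, 7, 8], [6], [9]].
Step i=8: Q has 8 at row 4, column 1; remove 9 from row 4 of P and reverse-bump: 9 enters row 3 and ejects 6; 6 enters row 2 and ejects 3; 3 enters row 1 and ejects 2. So w(8) = 2. P is now [[1, 3, 5], [6, 7, 8], [9]].
Step i=7: Q has 7 at row 2, column 3; remove 8 from row 2 of P and reverse-bump: 8 enters row 1 and ejects 5. So w(7) = 5. P is now [[1, 3, 8], [6, 7], [9]].
Step i=6: Q has 6 at row 2, column 2; remove 7 from row 2 of P and reverse-bump: 7 enters row 1 and ejects 3. So w(6) = 3. P is now [[1, 7, 8], [6], [9]].
Step i=5: Q has 5 at row 1, column 3; remove that cell from P, ejecting 8. So w(5) = 8. P is now [[1, 7], [6], [9]].
Step i=4: Q has 4 at row 3, column 1; remove 9 from row 3 of P and reverse-bump: 9 enters row 2 and ejects 6; 6 enters row 1 and ejects 1. So w(4) = 1. P is now [[6, 7], [9]].
Step i=3: Q has 3 at row 1, column 2; remove that cell from P, ejecting 7. So w(3) = 7. P is now [[6], [9]].
Step i=2: Q has 2 at row 2, column 1; remove 9 from row 2 of P and reverse-bump: 9 enters row 1 and ejects 6. So w(2) = 6. P is now [[9]].
Step i=1: Q has 1 at row 1, column 1; remove that cell from P, ejecting 9. So w(1) = 9. P is now [].

So w = 9 6 7 1 8 3 5 2 10 4.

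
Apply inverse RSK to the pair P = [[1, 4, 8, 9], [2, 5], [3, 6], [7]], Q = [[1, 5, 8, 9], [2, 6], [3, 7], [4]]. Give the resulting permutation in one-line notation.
Reverse RSK: for i = n, n-1, ..., 1, locate i in Q, remove the corresponding corner cell from P, and reverse-bump its entry up through P; the value ejected from row 1 is w(i).

So w = 7 3 2 1 6 5 4 8 9.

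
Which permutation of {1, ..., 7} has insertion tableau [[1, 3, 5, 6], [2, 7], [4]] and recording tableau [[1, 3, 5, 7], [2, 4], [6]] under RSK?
Reverse the RSK construction: for i from n down to 1, find the cell of Q containing i, remove the entry at that cell from P, and reverse-bump it up through P; the value ejected from row 1 is w(i).

Step i=7: Q has 7 at row 1, column 4; remove that cell from P, ejecting 6. So w(7) = 6. P is now [[1, 3, 5], [2, 7], [4]].
Step i=6: Q has 6 at row 3, column 1; remove 4 from row 3 of P and reverse-bump: 4 enters row 2 and ejects 2; 2 enters row 1 and ejects 1. So w(6) = 1. P is now [[2, 3, 5], [4, 7]].
Step i=5: Q has 5 at row 1, column 3; remove that cell from P, ejecting 5. So w(5) = 5. P is now [[2, 3], [4, 7]].
Step i=4: Q has 4 at row 2, column 2; remove 7 from row 2 of P and reverse-bump: 7 enters row 1 and ejects 3. So w(4) = 3. P is now [[2, 7], [4]].
Step i=3: Q has 3 at row 1, column 2; remove that cell from P, ejecting 7. So w(3) = 7. P is now [[2], [4]].
Step i=2: Q has 2 at row 2, column 1; remove 4 from row 2 of P and reverse-bump: 4 enters row 1 and ejects 2. So w(2) = 2. P is now [[4]].
Step i=1: Q has 1 at row 1, column 1; remove that cell from P, ejecting 4. So w(1) = 4. P is now [].

So w = 4 2 7 3 5 1 6.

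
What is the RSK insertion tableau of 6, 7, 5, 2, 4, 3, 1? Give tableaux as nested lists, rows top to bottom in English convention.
P = [[1, 3], [2, 7], [4], [5], [6]]

Insert 6: appended to row 1. P = [[6]].
Insert 7: appended to row 1. P = [[6, 7]].
Insert 5: 5 bumps 6 from row 1; 6 starts row 2. P = [[5, 7], [6]].
Insert 2: 2 bumps 5 from row 1; 5 bumps 6 from row 2; 6 starts row 3. P = [[2, 7], [5], [6]].
Insert 4: 4 bumps 7 from row 1; 7 appends to row 2. P = [[2, 4], [5, 7], [6]].
Insert 3: 3 bumps 4 from row 1; 4 bumps 5 from row 2; 5 bumps 6 from row 3; 6 starts row 4. P = [[2, 3], [4, 7], [5], [6]].
Insert 1: 1 bumps 2 from row 1; 2 bumps 4 from row 2; 4 bumps 5 from row 3; 5 bumps 6 from row 4; 6 starts row 5. P = [[1, 3], [2, 7], [4], [5], [6]].

So P = [[1, 3], [2, 7], [4], [5], [6]].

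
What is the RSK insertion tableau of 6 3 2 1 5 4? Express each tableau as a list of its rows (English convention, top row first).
Insert 6: appended to row 1. P = [[6]].
Insert 3: 3 bumps 6 from row 1; 6 starts row 2. P = [[3], [6]].
Insert 2: 2 bumps 3 from row 1; 3 bumps 6 from row 2; 6 starts row 3. P = [[2], [3], [6]].
Insert 1: 1 bumps 2 from row 1; 2 bumps 3 from row 2; 3 bumps 6 from row 3; 6 starts row 4. P = [[1], [2], [3], [6]].
Insert 5: appended to row 1. P = [[1, 5], [2], [3], [6]].
Insert 4: 4 bumps 5 from row 1; 5 appends to row 2. P = [[1, 4], [2, 5], [3], [6]].

So P = [[1, 4], [2, 5], [3], [6]].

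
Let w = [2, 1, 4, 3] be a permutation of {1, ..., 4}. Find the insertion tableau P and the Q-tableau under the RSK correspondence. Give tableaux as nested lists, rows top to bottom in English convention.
Insert each entry of the permutation into P by Schensted row insertion, recording in Q the position of each new cell.

After inserting 2: P = [[2]].
After inserting 1: P = [[1], [2]].
After inserting 4: P = [[1, 4], [2]].
After inserting 3: P = [[1, 3], [2, 4]].

So P = [[1, 3], [2, 4]], Q = [[1, 3], [2, 4]].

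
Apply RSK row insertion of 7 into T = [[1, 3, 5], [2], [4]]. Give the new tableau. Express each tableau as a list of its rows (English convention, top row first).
7 is larger than every entry of row 1, so it is appended to row 1. The new tableau is [[1, 3, 5, 7], [2], [4]].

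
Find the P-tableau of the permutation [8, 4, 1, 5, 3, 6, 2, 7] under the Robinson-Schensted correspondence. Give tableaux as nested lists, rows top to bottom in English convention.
Insert 8: appended to row 1. P = [[8]].
Insert 4: 4 bumps 8 from row 1; 8 starts row 2. P = [[4], [8]].
Insert 1: 1 bumps 4 from row 1; 4 bumps 8 from row 2; 8 starts row 3. P = [[1], [4], [8]].
Insert 5: appended to row 1. P = [[1, 5], [4], [8]].
Insert 3: 3 bumps 5 from row 1; 5 appends to row 2. P = [[1, 3], [4, 5], [8]].
Insert 6: appended to row 1. P = [[1, 3, 6], [4, 5], [8]].
Insert 2: 2 bumps 3 from row 1; 3 bumps 4 from row 2; 4 bumps 8 from row 3; 8 starts row 4. P = [[1, 2, 6], [3, 5], [4], [8]].
Insert 7: appended to row 1. P = [[1, 2, 6, 7], [3, 5], [4], [8]].

So P = [[1, 2, 6, 7], [3, 5], [4], [8]].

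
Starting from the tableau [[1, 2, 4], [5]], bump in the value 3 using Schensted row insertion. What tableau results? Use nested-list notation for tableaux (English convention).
In row 1, 3 replaces 4 (the leftmost entry greater than 3); 4 is bumped to row 2. In row 2, 4 replaces 5 (the leftmost entry greater than 4); 5 is bumped to row 3. 5 starts a new row 3. The new tableau is [[1, 2, 3], [4], [5]].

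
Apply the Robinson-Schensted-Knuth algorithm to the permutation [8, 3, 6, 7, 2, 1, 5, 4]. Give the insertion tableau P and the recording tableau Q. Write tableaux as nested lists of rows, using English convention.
P = [[1, 4, 7], [2, 5], [3, 6], [8]], Q = [[1, 3, 4], [2, 7], [5, 8], [6]]

Insert each entry of the permutation into P by Schensted row insertion, recording in Q the position of each new cell.

Insert 8: appended to row 1. P = [[8]], Q = [[1]].
Insert 3: 3 bumps 8 from row 1; 8 starts row 2. P = [[3], [8]], Q = [[1], [2]].
Insert 6: appended to row 1. P = [[3, 6], [8]], Q = [[1, 3], [2]].
Insert 7: appended to row 1. P = [[3, 6, 7], [8]], Q = [[1, 3, 4], [2]].
Insert 2: 2 bumps 3 from row 1; 3 bumps 8 from row 2; 8 starts row 3. P = [[2, 6, 7], [3], [8]], Q = [[1, 3, 4], [2], [5]].
Insert 1: 1 bumps 2 from row 1; 2 bumps 3 from row 2; 3 bumps 8 from row 3; 8 starts row 4. P = [[1, 6, 7], [2], [3], [8]], Q = [[1, 3, 4], [2], [5], [6]].
Insert 5: 5 bumps 6 from row 1; 6 appends to row 2. P = [[1, 5, 7], [2, 6], [3], [8]], Q = [[1, 3, 4], [2, 7], [5], [6]].
Insert 4: 4 bumps 5 from row 1; 5 bumps 6 from row 2; 6 appends to row 3. P = [[1, 4, 7], [2, 5], [3, 6], [8]], Q = [[1, 3, 4], [2, 7], [5, 8], [6]].

So P = [[1, 4, 7], [2, 5], [3, 6], [8]], Q = [[1, 3, 4], [2, 7], [5, 8], [6]].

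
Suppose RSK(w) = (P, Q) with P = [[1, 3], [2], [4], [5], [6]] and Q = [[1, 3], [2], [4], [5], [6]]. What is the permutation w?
6 2 5 4 3 1

Reverse the RSK construction: for i from n down to 1, find the cell of Q containing i, remove the entry at that cell from P, and reverse-bump it up through P; the value ejected from row 1 is w(i).

Step i=6: Q has 6 at row 5, column 1; remove 6 from row 5 of P and reverse-bump: 6 enters row 4 and ejects 5; 5 enters row 3 and ejects 4; 4 enters row 2 and ejects 2; 2 enters row 1 and ejects 1. So w(6) = 1. P is now [[2, 3], [4], [5], [6]].
Step i=5: Q has 5 at row 4, column 1; remove 6 from row 4 of P and reverse-bump: 6 enters row 3 and ejects 5; 5 enters row 2 and ejects 4; 4 enters row 1 and ejects 3. So w(5) = 3. P is now [[2, 4], [5], [6]].
Step i=4: Q has 4 at row 3, column 1; remove 6 from row 3 of P and reverse-bump: 6 enters row 2 and ejects 5; 5 enters row 1 and ejects 4. So w(4) = 4. P is now [[2, 5], [6]].
Step i=3: Q has 3 at row 1, column 2; remove that cell from P, ejecting 5. So w(3) = 5. P is now [[2], [6]].
Step i=2: Q has 2 at row 2, column 1; remove 6 from row 2 of P and reverse-bump: 6 enters row 1 and ejects 2. So w(2) = 2. P is now [[6]].
Step i=1: Q has 1 at row 1, column 1; remove that cell from P, ejecting 6. So w(1) = 6. P is now [].

So w = 6 2 5 4 3 1.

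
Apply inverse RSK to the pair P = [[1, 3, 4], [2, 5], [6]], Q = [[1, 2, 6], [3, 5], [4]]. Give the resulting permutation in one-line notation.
Reverse RSK: for i = n, n-1, ..., 1, locate i in Q, remove the corresponding corner cell from P, and reverse-bump its entry up through P; the value ejected from row 1 is w(i).

So w = 2 6 5 1 3 4.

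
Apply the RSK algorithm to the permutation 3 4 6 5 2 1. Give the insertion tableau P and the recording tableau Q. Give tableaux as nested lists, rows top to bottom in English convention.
P = [[1, 4, 5], [2], [3], [6]], Q = [[1, 2, 3], [4], [5], [6]]

Insert each entry of the permutation into P by Schensted row insertion, recording in Q the position of each new cell.

Insert 3: appended to row 1. P = [[3]].
Insert 4: appended to row 1. P = [[3, 4]].
Insert 6: appended to row 1. P = [[3, 4, 6]].
Insert 5: 5 bumps 6 from row 1; 6 starts row 2. P = [[3, 4, 5], [6]].
Insert 2: 2 bumps 3 from row 1; 3 bumps 6 from row 2; 6 starts row 3. P = [[2, 4, 5], [3], [6]].
Insert 1: 1 bumps 2 from row 1; 2 bumps 3 from row 2; 3 bumps 6 from row 3; 6 starts row 4. P = [[1, 4, 5], [2], [3], [6]].

So P = [[1, 4, 5], [2], [3], [6]], Q = [[1, 2, 3], [4], [5], [6]].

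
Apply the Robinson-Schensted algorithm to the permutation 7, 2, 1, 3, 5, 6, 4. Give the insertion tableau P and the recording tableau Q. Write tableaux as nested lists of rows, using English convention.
P = [[1, 3, 4, 6], [2, 5], [7]], Q = [[1, 4, 5, 6], [2, 7], [3]]

Insert each entry of the permutation into P by Schensted row insertion, recording in Q the position of each new cell.

Insert 7: appended to row 1. P = [[7]], Q = [[1]].
Insert 2: 2 bumps 7 from row 1; 7 starts row 2. P = [[2], [7]], Q = [[1], [2]].
Insert 1: 1 bumps 2 from row 1; 2 bumps 7 from row 2; 7 starts row 3. P = [[1], [2], [7]], Q = [[1], [2], [3]].
Insert 3: appended to row 1. P = [[1, 3], [2], [7]], Q = [[1, 4], [2], [3]].
Insert 5: appended to row 1. P = [[1, 3, 5], [2], [7]], Q = [[1, 4, 5], [2], [3]].
Insert 6: appended to row 1. P = [[1, 3, 5, 6], [2], [7]], Q = [[1, 4, 5, 6], [2], [3]].
Insert 4: 4 bumps 5 from row 1; 5 appends to row 2. P = [[1, 3, 4, 6], [2, 5], [7]], Q = [[1, 4, 5, 6], [2, 7], [3]].

So P = [[1, 3, 4, 6], [2, 5], [7]], Q = [[1, 4, 5, 6], [2, 7], [3]].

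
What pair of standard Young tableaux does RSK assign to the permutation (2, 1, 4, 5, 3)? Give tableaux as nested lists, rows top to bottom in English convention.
Insert each entry of the permutation into P by Schensted row insertion, recording in Q the position of each new cell.

Insert 2: appended to row 1. P = [[2]], Q = [[1]].
Insert 1: 1 bumps 2 from row 1; 2 starts row 2. P = [[1], [2]], Q = [[1], [2]].
Insert 4: appended to row 1. P = [[1, 4], [2]], Q = [[1, 3], [2]].
Insert 5: appended to row 1. P = [[1, 4, 5], [2]], Q = [[1, 3, 4], [2]].
Insert 3: 3 bumps 4 from row 1; 4 appends to row 2. P = [[1, 3, 5], [2, 4]], Q = [[1, 3, 4], [2, 5]].

So P = [[1, 3, 5], [2, 4]], Q = [[1, 3, 4], [2, 5]].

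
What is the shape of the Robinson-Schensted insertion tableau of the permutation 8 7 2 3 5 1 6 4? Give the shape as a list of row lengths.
[4, 2, 1, 1]

Row-insert each entry into an empty tableau.

After inserting 8: P = [[8]].
After inserting 7: P = [[7], [8]].
After inserting 2: P = [[2], [7], [8]].
After inserting 3: P = [[2, 3], [7], [8]].
After inserting 5: P = [[2, 3, 5], [7], [8]].
After inserting 1: P = [[1, 3, 5], [2], [7], [8]].
After inserting 6: P = [[1, 3, 5, 6], [2], [7], [8]].
After inserting 4: P = [[1, 3, 4, 6], [2, 5], [7], [8]].

The final insertion tableau P = [[1, 3, 4, 6], [2, 5], [7], [8]] has shape [4, 2, 1, 1].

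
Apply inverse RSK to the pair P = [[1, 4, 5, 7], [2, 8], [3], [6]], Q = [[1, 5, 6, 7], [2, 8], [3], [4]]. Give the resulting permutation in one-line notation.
6 3 2 1 4 5 8 7

Reverse the RSK construction: for i from n down to 1, find the cell of Q containing i, remove the entry at that cell from P, and reverse-bump it up through P; the value ejected from row 1 is w(i).

Step i=8: Q has 8 at row 2, column 2; remove 8 from row 2 of P and reverse-bump: 8 enters row 1 and ejects 7. So w(8) = 7. P is now [[1, 4, 5, 8], [2], [3], [6]].
Step i=7: Q has 7 at row 1, column 4; remove that cell from P, ejecting 8. So w(7) = 8. P is now [[1, 4, 5], [2], [3], [6]].
Step i=6: Q has 6 at row 1, column 3; remove that cell from P, ejecting 5. So w(6) = 5. P is now [[1, 4], [2], [3], [6]].
Step i=5: Q has 5 at row 1, column 2; remove that cell from P, ejecting 4. So w(5) = 4. P is now [[1], [2], [3], [6]].
Step i=4: Q has 4 at row 4, column 1; remove 6 from row 4 of P and reverse-bump: 6 enters row 3 and ejects 3; 3 enters row 2 and ejects 2; 2 enters row 1 and ejects 1. So w(4) = 1. P is now [[2], [3], [6]].
Step i=3: Q has 3 at row 3, column 1; remove 6 from row 3 of P and reverse-bump: 6 enters row 2 and ejects 3; 3 enters row 1 and ejects 2. So w(3) = 2. P is now [[3], [6]].
Step i=2: Q has 2 at row 2, column 1; remove 6 from row 2 of P and reverse-bump: 6 enters row 1 and ejects 3. So w(2) = 3. P is now [[6]].
Step i=1: Q has 1 at row 1, column 1; remove that cell from P, ejecting 6. So w(1) = 6. P is now [].

So w = 6 3 2 1 4 5 8 7.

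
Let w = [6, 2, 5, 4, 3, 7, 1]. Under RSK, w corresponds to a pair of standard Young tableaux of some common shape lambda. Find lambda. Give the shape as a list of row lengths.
[3, 1, 1, 1, 1]

Row-insert each entry into an empty tableau.

After inserting 6: P = [[6]].
After inserting 2: P = [[2], [6]].
After inserting 5: P = [[2, 5], [6]].
After inserting 4: P = [[2, 4], [5], [6]].
After inserting 3: P = [[2, 3], [4], [5], [6]].
After inserting 7: P = [[2, 3, 7], [4], [5], [6]].
After inserting 1: P = [[1, 3, 7], [2], [4], [5], [6]].

The final insertion tableau P = [[1, 3, 7], [2], [4], [5], [6]] has shape [3, 1, 1, 1, 1].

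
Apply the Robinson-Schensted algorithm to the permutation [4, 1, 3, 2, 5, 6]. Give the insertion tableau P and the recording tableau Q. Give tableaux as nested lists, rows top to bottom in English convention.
P = [[1, 2, 5, 6], [3], [4]], Q = [[1, 3, 5, 6], [2], [4]]

Insert each entry of the permutation into P by Schensted row insertion, recording in Q the position of each new cell.

Insert 4: appended to row 1. P = [[4]].
Insert 1: 1 bumps 4 from row 1; 4 starts row 2. P = [[1], [4]].
Insert 3: appended to row 1. P = [[1, 3], [4]].
Insert 2: 2 bumps 3 from row 1; 3 bumps 4 from row 2; 4 starts row 3. P = [[1, 2], [3], [4]].
Insert 5: appended to row 1. P = [[1, 2, 5], [3], [4]].
Insert 6: appended to row 1. P = [[1, 2, 5, 6], [3], [4]].

So P = [[1, 2, 5, 6], [3], [4]], Q = [[1, 3, 5, 6], [2], [4]].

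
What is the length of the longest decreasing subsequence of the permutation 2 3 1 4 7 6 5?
3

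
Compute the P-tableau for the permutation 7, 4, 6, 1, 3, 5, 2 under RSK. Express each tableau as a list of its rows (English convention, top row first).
Insert 7: appended to row 1. P = [[7]].
Insert 4: 4 bumps 7 from row 1; 7 starts row 2. P = [[4], [7]].
Insert 6: appended to row 1. P = [[4, 6], [7]].
Insert 1: 1 bumps 4 from row 1; 4 bumps 7 from row 2; 7 starts row 3. P = [[1, 6], [4], [7]].
Insert 3: 3 bumps 6 from row 1; 6 appends to row 2. P = [[1, 3], [4, 6], [7]].
Insert 5: appended to row 1. P = [[1, 3, 5], [4, 6], [7]].
Insert 2: 2 bumps 3 from row 1; 3 bumps 4 from row 2; 4 bumps 7 from row 3; 7 starts row 4. P = [[1, 2, 5], [3, 6], [4], [7]].

So P = [[1, 2, 5], [3, 6], [4], [7]].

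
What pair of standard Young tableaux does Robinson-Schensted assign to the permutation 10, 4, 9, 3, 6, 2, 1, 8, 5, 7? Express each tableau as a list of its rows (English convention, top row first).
P = [[1, 5, 7], [2, 6, 8], [3, 9], [4], [10]], Q = [[1, 3, 8], [2, 5, 10], [4, 9], [6], [7]]

Insert each entry of the permutation into P by Schensted row insertion, recording in Q the position of each new cell.

Insert 10: appended to row 1. P = [[10]], Q = [[1]].
Insert 4: 4 bumps 10 from row 1; 10 starts row 2. P = [[4], [10]], Q = [[1], [2]].
Insert 9: appended to row 1. P = [[4, 9], [10]], Q = [[1, 3], [2]].
Insert 3: 3 bumps 4 from row 1; 4 bumps 10 from row 2; 10 starts row 3. P = [[3, 9], [4], [10]], Q = [[1, 3], [2], [4]].
Insert 6: 6 bumps 9 from row 1; 9 appends to row 2. P = [[3, 6], [4, 9], [10]], Q = [[1, 3], [2, 5], [4]].
Insert 2: 2 bumps 3 from row 1; 3 bumps 4 from row 2; 4 bumps 10 from row 3; 10 starts row 4. P = [[2, 6], [3, 9], [4], [10]], Q = [[1, 3], [2, 5], [4], [6]].
Insert 1: 1 bumps 2 from row 1; 2 bumps 3 from row 2; 3 bumps 4 from row 3; 4 bumps 10 from row 4; 10 starts row 5. P = [[1, 6], [2, 9], [3], [4], [10]], Q = [[1, 3], [2, 5], [4], [6], [7]].
Insert 8: appended to row 1. P = [[1, 6, 8], [2, 9], [3], [4], [10]], Q = [[1, 3, 8], [2, 5], [4], [6], [7]].
Insert 5: 5 bumps 6 from row 1; 6 bumps 9 from row 2; 9 appends to row 3. P = [[1, 5, 8], [2, 6], [3, 9], [4], [10]], Q = [[1, 3, 8], [2, 5], [4, 9], [6], [7]].
Insert 7: 7 bumps 8 from row 1; 8 appends to row 2. P = [[1, 5, 7], [2, 6, 8], [3, 9], [4], [10]], Q = [[1, 3, 8], [2, 5, 10], [4, 9], [6], [7]].

So P = [[1, 5, 7], [2, 6, 8], [3, 9], [4], [10]], Q = [[1, 3, 8], [2, 5, 10], [4, 9], [6], [7]].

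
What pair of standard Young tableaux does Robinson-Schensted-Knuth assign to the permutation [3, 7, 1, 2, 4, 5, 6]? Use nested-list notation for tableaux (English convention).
Insert each entry of the permutation into P by Schensted row insertion, recording in Q the position of each new cell.

Insert 3: appended to row 1. P = [[3]].
Insert 7: appended to row 1. P = [[3, 7]].
Insert 1: 1 bumps 3 from row 1; 3 starts row 2. P = [[1, 7], [3]].
Insert 2: 2 bumps 7 from row 1; 7 appends to row 2. P = [[1, 2], [3, 7]].
Insert 4: appended to row 1. P = [[1, 2, 4], [3, 7]].
Insert 5: appended to row 1. P = [[1, 2, 4, 5], [3, 7]].
Insert 6: appended to row 1. P = [[1, 2, 4, 5, 6], [3, 7]].

So P = [[1, 2, 4, 5, 6], [3, 7]], Q = [[1, 2, 5, 6, 7], [3, 4]].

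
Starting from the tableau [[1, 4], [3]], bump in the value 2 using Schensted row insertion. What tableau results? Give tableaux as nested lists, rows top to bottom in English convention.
[[1, 2], [3, 4]]

In row 1, 2 replaces 4 (the leftmost entry greater than 2); 4 is bumped to row 2. 4 is appended to row 2. The new tableau is [[1, 2], [3, 4]].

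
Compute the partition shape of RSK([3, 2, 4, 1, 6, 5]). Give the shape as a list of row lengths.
RSK row insertion gives P = [[1, 4, 5], [2, 6], [3]], which has shape [3, 2, 1].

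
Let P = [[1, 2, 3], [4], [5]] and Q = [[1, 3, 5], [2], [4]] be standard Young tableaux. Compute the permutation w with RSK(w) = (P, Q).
5 1 4 2 3

Reverse the RSK construction: for i from n down to 1, find the cell of Q containing i, remove the entry at that cell from P, and reverse-bump it up through P; the value ejected from row 1 is w(i).

Step i=5: Q has 5 at row 1, column 3; remove that cell from P, ejecting 3. So w(5) = 3. P is now [[1, 2], [4], [5]].
Step i=4: Q has 4 at row 3, column 1; remove 5 from row 3 of P and reverse-bump: 5 enters row 2 and ejects 4; 4 enters row 1 and ejects 2. So w(4) = 2. P is now [[1, 4], [5]].
Step i=3: Q has 3 at row 1, column 2; remove that cell from P, ejecting 4. So w(3) = 4. P is now [[1], [5]].
Step i=2: Q has 2 at row 2, column 1; remove 5 from row 2 of P and reverse-bump: 5 enters row 1 and ejects 1. So w(2) = 1. P is now [[5]].
Step i=1: Q has 1 at row 1, column 1; remove that cell from P, ejecting 5. So w(1) = 5. P is now [].

So w = 5 1 4 2 3.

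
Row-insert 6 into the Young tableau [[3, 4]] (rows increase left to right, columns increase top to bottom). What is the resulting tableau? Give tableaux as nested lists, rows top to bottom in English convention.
6 is larger than every entry of row 1, so it is appended to row 1. The new tableau is [[3, 4, 6]].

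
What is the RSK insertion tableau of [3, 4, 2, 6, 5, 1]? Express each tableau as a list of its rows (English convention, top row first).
After inserting 3: P = [[3]].
After inserting 4: P = [[3, 4]].
After inserting 2: P = [[2, 4], [3]].
After inserting 6: P = [[2, 4, 6], [3]].
After inserting 5: P = [[2, 4, 5], [3, 6]].
After inserting 1: P = [[1, 4, 5], [2, 6], [3]].

So P = [[1, 4, 5], [2, 6], [3]].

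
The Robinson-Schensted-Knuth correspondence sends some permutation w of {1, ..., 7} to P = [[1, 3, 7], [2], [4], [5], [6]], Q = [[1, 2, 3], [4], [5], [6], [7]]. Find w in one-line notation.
Reverse the RSK construction: for i from n down to 1, find the cell of Q containing i, remove the entry at that cell from P, and reverse-bump it up through P; the value ejected from row 1 is w(i).

Step i=7: Q has 7 at row 5, column 1; remove 6 from row 5 of P and reverse-bump: 6 enters row 4 and ejects 5; 5 enters row 3 and ejects 4; 4 enters row 2 and ejects 2; 2 enters row 1 and ejects 1. So w(7) = 1. P is now [[2, 3, 7], [4], [5], [6]].
Step i=6: Q has 6 at row 4, column 1; remove 6 from row 4 of P and reverse-bump: 6 enters row 3 and ejects 5; 5 enters row 2 and ejects 4; 4 enters row 1 and ejects 3. So w(6) = 3. P is now [[2, 4, 7], [5], [6]].
Step i=5: Q has 5 at row 3, column 1; remove 6 from row 3 of P and reverse-bump: 6 enters row 2 and ejects 5; 5 enters row 1 and ejects 4. So w(5) = 4. P is now [[2, 5, 7], [6]].
Step i=4: Q has 4 at row 2, column 1; remove 6 from row 2 of P and reverse-bump: 6 enters row 1 and ejects 5. So w(4) = 5. P is now [[2, 6, 7]].
Step i=3: Q has 3 at row 1, column 3; remove that cell from P, ejecting 7. So w(3) = 7. P is now [[2, 6]].
Step i=2: Q has 2 at row 1, column 2; remove that cell from P, ejecting 6. So w(2) = 6. P is now [[2]].
Step i=1: Q has 1 at row 1, column 1; remove that cell from P, ejecting 2. So w(1) = 2. P is now [].

So w = 2 6 7 5 4 3 1.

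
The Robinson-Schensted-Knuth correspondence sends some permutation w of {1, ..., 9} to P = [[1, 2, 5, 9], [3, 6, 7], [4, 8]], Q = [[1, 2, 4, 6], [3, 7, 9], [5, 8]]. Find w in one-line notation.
4 6 3 8 1 9 7 2 5

Reverse RSK: for i = n, n-1, ..., 1, locate i in Q, remove the corresponding corner cell from P, and reverse-bump its entry up through P; the value ejected from row 1 is w(i).

So w = 4 6 3 8 1 9 7 2 5.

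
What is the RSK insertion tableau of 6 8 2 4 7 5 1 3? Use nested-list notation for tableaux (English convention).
P = [[1, 3, 5], [2, 4], [6, 7], [8]]

Insert 6: appended to row 1. P = [[6]].
Insert 8: appended to row 1. P = [[6, 8]].
Insert 2: 2 bumps 6 from row 1; 6 starts row 2. P = [[2, 8], [6]].
Insert 4: 4 bumps 8 from row 1; 8 appends to row 2. P = [[2, 4], [6, 8]].
Insert 7: appended to row 1. P = [[2, 4, 7], [6, 8]].
Insert 5: 5 bumps 7 from row 1; 7 bumps 8 from row 2; 8 starts row 3. P = [[2, 4, 5], [6, 7], [8]].
Insert 1: 1 bumps 2 from row 1; 2 bumps 6 from row 2; 6 bumps 8 from row 3; 8 starts row 4. P = [[1, 4, 5], [2, 7], [6], [8]].
Insert 3: 3 bumps 4 from row 1; 4 bumps 7 from row 2; 7 appends to row 3. P = [[1, 3, 5], [2, 4], [6, 7], [8]].

So P = [[1, 3, 5], [2, 4], [6, 7], [8]].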